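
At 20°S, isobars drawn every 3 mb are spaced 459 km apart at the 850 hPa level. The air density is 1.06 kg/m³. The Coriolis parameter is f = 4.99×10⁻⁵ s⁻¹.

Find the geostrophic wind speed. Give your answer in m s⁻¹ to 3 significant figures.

Pressure gradient: |∂P/∂n| = 300 Pa / 459000 m = 6.54×10⁻⁴ Pa/m
Geostrophic balance (pressure-gradient force = Coriolis force):
V_g = (1/(fρ)) |∂P/∂n| = 6.54×10⁻⁴ / (4.99×10⁻⁵ × 1.06) = 12.4 m/s

12.4 m s⁻¹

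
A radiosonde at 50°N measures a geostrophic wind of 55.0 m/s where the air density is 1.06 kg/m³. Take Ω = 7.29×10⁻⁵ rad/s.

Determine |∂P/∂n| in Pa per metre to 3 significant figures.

6.51×10⁻³ Pa/m

Coriolis parameter at 50°N:
f = 2Ω sin φ = 2 × 7.29×10⁻⁵ × sin 50° = 1.12×10⁻⁴ s⁻¹
Geostrophic balance rearranged: |∂P/∂n| = f ρ V_g
|∂P/∂n| = 1.12×10⁻⁴ × 1.06 × 55.0 = 6.51×10⁻³ Pa/m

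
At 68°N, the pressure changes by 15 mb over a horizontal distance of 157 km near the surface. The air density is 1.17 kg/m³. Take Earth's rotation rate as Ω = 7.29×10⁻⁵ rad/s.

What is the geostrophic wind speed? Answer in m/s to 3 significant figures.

Coriolis parameter at 68°N:
f = 2Ω sin φ = 2 × 7.29×10⁻⁵ × sin 68° = 1.35×10⁻⁴ s⁻¹
Pressure gradient: |∂P/∂n| = 1500 Pa / 157000 m = 9.55×10⁻³ Pa/m
Geostrophic balance (pressure-gradient force = Coriolis force):
V_g = (1/(fρ)) |∂P/∂n| = 9.55×10⁻³ / (1.35×10⁻⁴ × 1.17) = 60.4 m/s

60.4 m/s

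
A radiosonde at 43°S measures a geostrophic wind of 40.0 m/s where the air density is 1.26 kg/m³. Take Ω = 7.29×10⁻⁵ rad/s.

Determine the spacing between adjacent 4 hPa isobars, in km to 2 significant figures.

Coriolis parameter at 43°S:
f = 2Ω sin φ = 2 × 7.29×10⁻⁵ × sin 43° = 9.94×10⁻⁵ s⁻¹
Geostrophic balance rearranged: |∂P/∂n| = f ρ V_g
|∂P/∂n| = 9.94×10⁻⁵ × 1.26 × 40.0 = 5.01×10⁻³ Pa/m
Isobar spacing: Δn = ΔP/|∂P/∂n| = 400 Pa / 5.01×10⁻³ Pa/m = 79816 m ≈ 80 km

80 km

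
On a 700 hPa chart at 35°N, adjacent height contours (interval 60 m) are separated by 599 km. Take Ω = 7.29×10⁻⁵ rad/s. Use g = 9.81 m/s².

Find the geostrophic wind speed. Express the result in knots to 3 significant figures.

22.8 knots

Coriolis parameter at 35°N:
f = 2Ω sin φ = 2 × 7.29×10⁻⁵ × sin 35° = 8.36×10⁻⁵ s⁻¹
Height gradient: |∂Z/∂n| = 60 m / 599000 m = 1.00×10⁻⁴
On a pressure surface, geostrophic balance gives V_g = (g/f)|∂Z/∂n|:
V_g = 9.81 × 1.00×10⁻⁴ / 8.36×10⁻⁵ = 11.8 m/s
Converting: 11.8 m/s × 1.944 = 22.8 knots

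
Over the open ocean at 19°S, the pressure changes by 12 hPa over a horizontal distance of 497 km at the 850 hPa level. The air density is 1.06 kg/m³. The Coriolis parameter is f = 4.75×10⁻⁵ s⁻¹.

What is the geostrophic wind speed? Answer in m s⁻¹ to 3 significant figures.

Pressure gradient: |∂P/∂n| = 1200 Pa / 497000 m = 2.41×10⁻³ Pa/m
Geostrophic balance (pressure-gradient force = Coriolis force):
V_g = (1/(fρ)) |∂P/∂n| = 2.41×10⁻³ / (4.75×10⁻⁵ × 1.06) = 48.0 m/s

48.0 m s⁻¹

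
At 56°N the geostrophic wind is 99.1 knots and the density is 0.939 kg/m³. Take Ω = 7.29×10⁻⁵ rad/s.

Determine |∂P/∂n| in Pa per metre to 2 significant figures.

5.8×10⁻³ Pa/m

Coriolis parameter at 56°N:
f = 2Ω sin φ = 2 × 7.29×10⁻⁵ × sin 56° = 1.21×10⁻⁴ s⁻¹
Wind speed in SI: 99.1 knots = 51.0 m/s
Geostrophic balance rearranged: |∂P/∂n| = f ρ V_g
|∂P/∂n| = 1.21×10⁻⁴ × 0.939 × 51.0 = 5.79×10⁻³ Pa/m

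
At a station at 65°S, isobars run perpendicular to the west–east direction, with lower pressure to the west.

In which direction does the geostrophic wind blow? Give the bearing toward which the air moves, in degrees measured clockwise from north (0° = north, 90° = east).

The pressure-gradient force points toward the west (bearing 270°).
Geostrophic balance: in the Southern Hemisphere the Coriolis force deflects motion to the left, so the geostrophic wind blows 90° to the left of the pressure-gradient force (low pressure on the right).
Rotating 270° by 90° counterclockwise gives 180° — the wind blows toward the south.

180°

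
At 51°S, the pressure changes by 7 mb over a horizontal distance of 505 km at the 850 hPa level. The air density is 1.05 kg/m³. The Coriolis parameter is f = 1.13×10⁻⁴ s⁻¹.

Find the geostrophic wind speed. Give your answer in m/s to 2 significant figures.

12 m/s

Pressure gradient: |∂P/∂n| = 700 Pa / 505000 m = 1.39×10⁻³ Pa/m
Geostrophic balance (pressure-gradient force = Coriolis force):
V_g = (1/(fρ)) |∂P/∂n| = 1.39×10⁻³ / (1.13×10⁻⁴ × 1.05) = 11.7 m/s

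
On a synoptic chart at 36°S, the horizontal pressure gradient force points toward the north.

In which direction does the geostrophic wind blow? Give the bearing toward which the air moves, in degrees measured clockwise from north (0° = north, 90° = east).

270°

The pressure-gradient force points toward the north (bearing 000°).
Geostrophic balance: in the Southern Hemisphere the Coriolis force deflects motion to the left, so the geostrophic wind blows 90° to the left of the pressure-gradient force (low pressure on the right).
Rotating 000° by 90° counterclockwise gives 270° — the wind blows toward the west.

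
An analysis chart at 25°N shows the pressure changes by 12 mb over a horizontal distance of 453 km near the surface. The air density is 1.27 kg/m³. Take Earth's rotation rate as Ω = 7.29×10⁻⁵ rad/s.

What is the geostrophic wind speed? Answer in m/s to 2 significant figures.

34 m/s

Coriolis parameter at 25°N:
f = 2Ω sin φ = 2 × 7.29×10⁻⁵ × sin 25° = 6.16×10⁻⁵ s⁻¹
Pressure gradient: |∂P/∂n| = 1200 Pa / 453000 m = 2.65×10⁻³ Pa/m
Geostrophic balance (pressure-gradient force = Coriolis force):
V_g = (1/(fρ)) |∂P/∂n| = 2.65×10⁻³ / (6.16×10⁻⁵ × 1.27) = 33.9 m/s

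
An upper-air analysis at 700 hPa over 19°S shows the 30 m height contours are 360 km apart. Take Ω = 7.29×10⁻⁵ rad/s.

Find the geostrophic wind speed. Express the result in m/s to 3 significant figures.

17.2 m/s

Coriolis parameter at 19°S:
f = 2Ω sin φ = 2 × 7.29×10⁻⁵ × sin 19° = 4.75×10⁻⁵ s⁻¹
Height gradient: |∂Z/∂n| = 30 m / 360000 m = 8.33×10⁻⁵
On a pressure surface, geostrophic balance gives V_g = (g/f)|∂Z/∂n|:
V_g = 9.81 × 8.33×10⁻⁵ / 4.75×10⁻⁵ = 17.2 m/s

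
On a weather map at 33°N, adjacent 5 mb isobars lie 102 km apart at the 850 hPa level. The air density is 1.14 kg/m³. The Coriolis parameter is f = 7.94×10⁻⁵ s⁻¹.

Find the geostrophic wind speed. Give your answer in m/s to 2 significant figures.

Pressure gradient: |∂P/∂n| = 500 Pa / 102000 m = 4.90×10⁻³ Pa/m
Geostrophic balance (pressure-gradient force = Coriolis force):
V_g = (1/(fρ)) |∂P/∂n| = 4.90×10⁻³ / (7.94×10⁻⁵ × 1.14) = 54.2 m/s

54 m/s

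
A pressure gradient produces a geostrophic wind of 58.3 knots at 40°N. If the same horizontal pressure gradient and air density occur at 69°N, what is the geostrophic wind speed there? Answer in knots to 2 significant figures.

With the same pressure gradient and density, V_g ∝ 1/f ∝ 1/sin φ.
V₂ = V₁ · sin φ₁ / sin φ₂ = 58.3 × sin 40° / sin 69°
V₂ = 58.3 × 0.6428/0.9336 = 40 knots

40 knots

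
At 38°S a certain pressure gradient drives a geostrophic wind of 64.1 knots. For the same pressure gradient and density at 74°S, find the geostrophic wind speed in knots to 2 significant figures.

With the same pressure gradient and density, V_g ∝ 1/f ∝ 1/sin φ.
V₂ = V₁ · sin φ₁ / sin φ₂ = 64.1 × sin 38° / sin 74°
V₂ = 64.1 × 0.6157/0.9613 = 41 knots

41 knots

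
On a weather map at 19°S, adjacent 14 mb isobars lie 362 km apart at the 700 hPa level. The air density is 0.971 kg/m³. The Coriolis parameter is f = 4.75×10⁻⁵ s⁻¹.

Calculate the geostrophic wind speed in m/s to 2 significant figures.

84 m/s

Pressure gradient: |∂P/∂n| = 1400 Pa / 362000 m = 3.87×10⁻³ Pa/m
Geostrophic balance (pressure-gradient force = Coriolis force):
V_g = (1/(fρ)) |∂P/∂n| = 3.87×10⁻³ / (4.75×10⁻⁵ × 0.971) = 83.9 m/s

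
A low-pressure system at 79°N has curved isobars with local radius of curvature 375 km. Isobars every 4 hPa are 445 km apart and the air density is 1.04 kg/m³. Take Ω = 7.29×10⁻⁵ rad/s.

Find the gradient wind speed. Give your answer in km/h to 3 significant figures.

Coriolis parameter at 79°N:
f = 2Ω sin φ = 2 × 7.29×10⁻⁵ × sin 79° = 1.43×10⁻⁴ s⁻¹
Pressure gradient: |∂P/∂n| = 400 Pa / 445000 m = 8.99×10⁻⁴ Pa/m
Geostrophic speed: V_g = |∂P/∂n|/(fρ) = 8.99×10⁻⁴/(1.43×10⁻⁴ × 1.04) = 6.04 m/s
Around a low, centrifugal force acts outward with Coriolis, so pressure-gradient force balances both:
(1/ρ)|∂P/∂n| = fV + V²/R  →  V² + fR·V − fR·V_g = 0
With fR = 1.43×10⁻⁴ × 375×10³ m = 53.7 m/s:
V = [−fR + √((fR)² + 4 fR V_g)]/2 = [−53.7 + √(53.7² + 4×53.7×6.04)]/2 = 5.48 m/s
Subgeostrophic (V < V_g = 6.04 m/s), as expected around a low.
Converting: 5.48 m/s × 3.6 = 19.7 km/h

19.7 km/h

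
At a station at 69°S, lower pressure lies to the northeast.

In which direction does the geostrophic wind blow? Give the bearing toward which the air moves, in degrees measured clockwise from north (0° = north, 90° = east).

The pressure-gradient force points toward the northeast (bearing 045°).
Geostrophic balance: in the Southern Hemisphere the Coriolis force deflects motion to the left, so the geostrophic wind blows 90° to the left of the pressure-gradient force (low pressure on the right).
Rotating 045° by 90° counterclockwise gives 315° — the wind blows toward the northwest.

315°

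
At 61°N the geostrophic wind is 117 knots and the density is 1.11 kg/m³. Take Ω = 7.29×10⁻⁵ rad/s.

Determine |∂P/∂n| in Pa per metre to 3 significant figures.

8.52×10⁻³ Pa/m

Coriolis parameter at 61°N:
f = 2Ω sin φ = 2 × 7.29×10⁻⁵ × sin 61° = 1.28×10⁻⁴ s⁻¹
Wind speed in SI: 117 knots = 60.2 m/s
Geostrophic balance rearranged: |∂P/∂n| = f ρ V_g
|∂P/∂n| = 1.28×10⁻⁴ × 1.11 × 60.2 = 8.52×10⁻³ Pa/m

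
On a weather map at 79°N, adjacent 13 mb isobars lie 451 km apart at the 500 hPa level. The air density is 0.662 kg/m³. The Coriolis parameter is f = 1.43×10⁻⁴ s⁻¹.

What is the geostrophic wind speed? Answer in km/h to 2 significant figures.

Pressure gradient: |∂P/∂n| = 1300 Pa / 451000 m = 2.88×10⁻³ Pa/m
Geostrophic balance (pressure-gradient force = Coriolis force):
V_g = (1/(fρ)) |∂P/∂n| = 2.88×10⁻³ / (1.43×10⁻⁴ × 0.662) = 30.4 m/s
Converting: 30.4 m/s × 3.6 = 110 km/h

110 km/h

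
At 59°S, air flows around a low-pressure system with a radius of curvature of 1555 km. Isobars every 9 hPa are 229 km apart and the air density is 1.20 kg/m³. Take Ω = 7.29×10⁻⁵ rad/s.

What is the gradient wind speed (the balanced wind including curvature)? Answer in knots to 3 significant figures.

Coriolis parameter at 59°S:
f = 2Ω sin φ = 2 × 7.29×10⁻⁵ × sin 59° = 1.25×10⁻⁴ s⁻¹
Pressure gradient: |∂P/∂n| = 900 Pa / 229000 m = 3.93×10⁻³ Pa/m
Geostrophic speed: V_g = |∂P/∂n|/(fρ) = 3.93×10⁻³/(1.25×10⁻⁴ × 1.20) = 26.2 m/s
Around a low, centrifugal force acts outward with Coriolis, so pressure-gradient force balances both:
(1/ρ)|∂P/∂n| = fV + V²/R  →  V² + fR·V − fR·V_g = 0
With fR = 1.25×10⁻⁴ × 1555×10³ m = 194 m/s:
V = [−fR + √((fR)² + 4 fR V_g)]/2 = [−194 + √(194² + 4×194×26.2)]/2 = 23.4 m/s
Subgeostrophic (V < V_g = 26.2 m/s), as expected around a low.
Converting: 23.4 m/s × 1.944 = 45.5 knots

45.5 knots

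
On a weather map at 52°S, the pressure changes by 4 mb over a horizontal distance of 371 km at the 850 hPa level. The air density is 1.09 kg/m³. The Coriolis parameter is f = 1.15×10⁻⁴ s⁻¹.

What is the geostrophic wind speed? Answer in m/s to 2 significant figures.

Pressure gradient: |∂P/∂n| = 400 Pa / 371000 m = 1.08×10⁻³ Pa/m
Geostrophic balance (pressure-gradient force = Coriolis force):
V_g = (1/(fρ)) |∂P/∂n| = 1.08×10⁻³ / (1.15×10⁻⁴ × 1.09) = 8.60 m/s

8.6 m/s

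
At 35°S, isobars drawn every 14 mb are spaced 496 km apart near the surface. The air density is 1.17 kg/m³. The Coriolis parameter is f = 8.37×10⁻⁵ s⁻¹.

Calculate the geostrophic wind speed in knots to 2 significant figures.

56 knots

Pressure gradient: |∂P/∂n| = 1400 Pa / 496000 m = 2.82×10⁻³ Pa/m
Geostrophic balance (pressure-gradient force = Coriolis force):
V_g = (1/(fρ)) |∂P/∂n| = 2.82×10⁻³ / (8.37×10⁻⁵ × 1.17) = 28.8 m/s
Converting: 28.8 m/s × 1.944 = 56 knots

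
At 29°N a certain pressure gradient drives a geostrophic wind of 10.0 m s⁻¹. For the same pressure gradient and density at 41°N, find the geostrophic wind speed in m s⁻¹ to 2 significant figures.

With the same pressure gradient and density, V_g ∝ 1/f ∝ 1/sin φ.
V₂ = V₁ · sin φ₁ / sin φ₂ = 10.0 × sin 29° / sin 41°
V₂ = 10.0 × 0.4848/0.6561 = 7.4 m s⁻¹

7.4 m s⁻¹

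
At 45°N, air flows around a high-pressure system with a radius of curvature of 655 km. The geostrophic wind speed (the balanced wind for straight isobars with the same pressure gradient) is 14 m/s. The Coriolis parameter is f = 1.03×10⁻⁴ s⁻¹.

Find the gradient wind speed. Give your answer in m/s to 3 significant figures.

Around a high, pressure-gradient force acts outward with centrifugal, so Coriolis balances both:
fV = (1/ρ)|∂P/∂n| + V²/R  →  V² − fR·V + fR·V_g = 0
With fR = 1.03×10⁻⁴ × 655×10³ m = 67.5 m/s:
V = [fR − √((fR)² − 4 fR V_g)]/2 = [67.5 − √(67.5² − 4×67.5×14)]/2 = 19.8 m/s
Supergeostrophic (V > V_g = 14 m/s), as expected around a high.

19.8 m/s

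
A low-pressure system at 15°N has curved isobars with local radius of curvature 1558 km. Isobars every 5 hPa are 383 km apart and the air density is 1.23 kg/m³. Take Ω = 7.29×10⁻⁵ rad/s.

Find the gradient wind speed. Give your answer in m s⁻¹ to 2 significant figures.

Coriolis parameter at 15°N:
f = 2Ω sin φ = 2 × 7.29×10⁻⁵ × sin 15° = 3.77×10⁻⁵ s⁻¹
Pressure gradient: |∂P/∂n| = 500 Pa / 383000 m = 1.31×10⁻³ Pa/m
Geostrophic speed: V_g = |∂P/∂n|/(fρ) = 1.31×10⁻³/(3.77×10⁻⁵ × 1.23) = 28.1 m/s
Around a low, centrifugal force acts outward with Coriolis, so pressure-gradient force balances both:
(1/ρ)|∂P/∂n| = fV + V²/R  →  V² + fR·V − fR·V_g = 0
With fR = 3.77×10⁻⁵ × 1558×10³ m = 58.8 m/s:
V = [−fR + √((fR)² + 4 fR V_g)]/2 = [−58.8 + √(58.8² + 4×58.8×28.1)]/2 = 20.8 m/s
Subgeostrophic (V < V_g = 28.1 m/s), as expected around a low.

21 m s⁻¹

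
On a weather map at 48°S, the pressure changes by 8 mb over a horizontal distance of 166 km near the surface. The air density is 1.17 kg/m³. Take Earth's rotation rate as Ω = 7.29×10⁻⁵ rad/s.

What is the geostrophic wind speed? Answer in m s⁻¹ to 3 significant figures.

38.0 m s⁻¹

Coriolis parameter at 48°S:
f = 2Ω sin φ = 2 × 7.29×10⁻⁵ × sin 48° = 1.08×10⁻⁴ s⁻¹
Pressure gradient: |∂P/∂n| = 800 Pa / 166000 m = 4.82×10⁻³ Pa/m
Geostrophic balance (pressure-gradient force = Coriolis force):
V_g = (1/(fρ)) |∂P/∂n| = 4.82×10⁻³ / (1.08×10⁻⁴ × 1.17) = 38.0 m/s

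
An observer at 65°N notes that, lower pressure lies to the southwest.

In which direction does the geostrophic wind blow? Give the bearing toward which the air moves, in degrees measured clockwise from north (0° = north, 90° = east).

The pressure-gradient force points toward the southwest (bearing 225°).
Geostrophic balance: in the Northern Hemisphere the Coriolis force deflects motion to the right, so the geostrophic wind blows 90° to the right of the pressure-gradient force (low pressure on the left).
Rotating 225° by 90° clockwise gives 315° — the wind blows toward the northwest.

315°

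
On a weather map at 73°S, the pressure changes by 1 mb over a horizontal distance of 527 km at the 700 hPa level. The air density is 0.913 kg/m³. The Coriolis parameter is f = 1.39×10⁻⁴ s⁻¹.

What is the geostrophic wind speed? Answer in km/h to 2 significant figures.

Pressure gradient: |∂P/∂n| = 100 Pa / 527000 m = 1.90×10⁻⁴ Pa/m
Geostrophic balance (pressure-gradient force = Coriolis force):
V_g = (1/(fρ)) |∂P/∂n| = 1.90×10⁻⁴ / (1.39×10⁻⁴ × 0.913) = 1.50 m/s
Converting: 1.50 m/s × 3.6 = 5.4 km/h

5.4 km/h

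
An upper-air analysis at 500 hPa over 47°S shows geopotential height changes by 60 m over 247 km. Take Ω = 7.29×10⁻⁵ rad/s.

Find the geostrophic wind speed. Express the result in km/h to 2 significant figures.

80 km/h

Coriolis parameter at 47°S:
f = 2Ω sin φ = 2 × 7.29×10⁻⁵ × sin 47° = 1.07×10⁻⁴ s⁻¹
Height gradient: |∂Z/∂n| = 60 m / 247000 m = 2.43×10⁻⁴
On a pressure surface, geostrophic balance gives V_g = (g/f)|∂Z/∂n|:
V_g = 9.81 × 2.43×10⁻⁴ / 1.07×10⁻⁴ = 22.3 m/s
Converting: 22.3 m/s × 3.6 = 80 km/h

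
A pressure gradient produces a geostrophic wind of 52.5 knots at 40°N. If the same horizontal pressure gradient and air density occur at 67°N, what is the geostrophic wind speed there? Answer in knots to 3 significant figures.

With the same pressure gradient and density, V_g ∝ 1/f ∝ 1/sin φ.
V₂ = V₁ · sin φ₁ / sin φ₂ = 52.5 × sin 40° / sin 67°
V₂ = 52.5 × 0.6428/0.9205 = 36.7 knots

36.7 knots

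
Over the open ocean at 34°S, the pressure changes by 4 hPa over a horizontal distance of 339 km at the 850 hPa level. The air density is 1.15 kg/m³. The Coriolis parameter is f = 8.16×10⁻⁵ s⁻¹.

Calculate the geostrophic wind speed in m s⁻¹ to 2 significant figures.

Pressure gradient: |∂P/∂n| = 400 Pa / 339000 m = 1.18×10⁻³ Pa/m
Geostrophic balance (pressure-gradient force = Coriolis force):
V_g = (1/(fρ)) |∂P/∂n| = 1.18×10⁻³ / (8.16×10⁻⁵ × 1.15) = 12.6 m/s

13 m s⁻¹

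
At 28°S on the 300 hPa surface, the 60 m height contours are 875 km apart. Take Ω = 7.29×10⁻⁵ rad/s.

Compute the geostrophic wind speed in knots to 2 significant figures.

Coriolis parameter at 28°S:
f = 2Ω sin φ = 2 × 7.29×10⁻⁵ × sin 28° = 6.84×10⁻⁵ s⁻¹
Height gradient: |∂Z/∂n| = 60 m / 875000 m = 6.86×10⁻⁵
On a pressure surface, geostrophic balance gives V_g = (g/f)|∂Z/∂n|:
V_g = 9.81 × 6.86×10⁻⁵ / 6.84×10⁻⁵ = 9.83 m/s
Converting: 9.83 m/s × 1.944 = 19 knots

19 knots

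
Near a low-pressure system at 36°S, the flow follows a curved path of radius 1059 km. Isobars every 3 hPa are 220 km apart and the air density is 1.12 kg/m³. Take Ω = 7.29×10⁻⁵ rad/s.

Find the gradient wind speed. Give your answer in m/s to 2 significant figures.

Coriolis parameter at 36°S:
f = 2Ω sin φ = 2 × 7.29×10⁻⁵ × sin 36° = 8.57×10⁻⁵ s⁻¹
Pressure gradient: |∂P/∂n| = 300 Pa / 220000 m = 1.36×10⁻³ Pa/m
Geostrophic speed: V_g = |∂P/∂n|/(fρ) = 1.36×10⁻³/(8.57×10⁻⁵ × 1.12) = 14.2 m/s
Around a low, centrifugal force acts outward with Coriolis, so pressure-gradient force balances both:
(1/ρ)|∂P/∂n| = fV + V²/R  →  V² + fR·V − fR·V_g = 0
With fR = 8.57×10⁻⁵ × 1059×10³ m = 90.8 m/s:
V = [−fR + √((fR)² + 4 fR V_g)]/2 = [−90.8 + √(90.8² + 4×90.8×14.2)]/2 = 12.5 m/s
Subgeostrophic (V < V_g = 14.2 m/s), as expected around a low.

12 m/s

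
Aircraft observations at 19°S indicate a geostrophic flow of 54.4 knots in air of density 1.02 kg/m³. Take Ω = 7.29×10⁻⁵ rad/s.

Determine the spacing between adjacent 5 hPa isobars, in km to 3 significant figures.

Coriolis parameter at 19°S:
f = 2Ω sin φ = 2 × 7.29×10⁻⁵ × sin 19° = 4.75×10⁻⁵ s⁻¹
Wind speed in SI: 54.4 knots = 28.0 m/s
Geostrophic balance rearranged: |∂P/∂n| = f ρ V_g
|∂P/∂n| = 4.75×10⁻⁵ × 1.02 × 28.0 = 1.35×10⁻³ Pa/m
Isobar spacing: Δn = ΔP/|∂P/∂n| = 500 Pa / 1.35×10⁻³ Pa/m = 369006 m ≈ 369 km

369 km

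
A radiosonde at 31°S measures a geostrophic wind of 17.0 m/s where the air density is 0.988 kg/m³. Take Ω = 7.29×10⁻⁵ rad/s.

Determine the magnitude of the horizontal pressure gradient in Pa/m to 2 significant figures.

Coriolis parameter at 31°S:
f = 2Ω sin φ = 2 × 7.29×10⁻⁵ × sin 31° = 7.51×10⁻⁵ s⁻¹
Geostrophic balance rearranged: |∂P/∂n| = f ρ V_g
|∂P/∂n| = 7.51×10⁻⁵ × 0.988 × 17.0 = 1.26×10⁻³ Pa/m

1.3×10⁻³ Pa/m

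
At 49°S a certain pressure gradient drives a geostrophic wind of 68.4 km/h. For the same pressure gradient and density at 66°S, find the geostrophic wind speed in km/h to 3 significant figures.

56.5 km/h

With the same pressure gradient and density, V_g ∝ 1/f ∝ 1/sin φ.
V₂ = V₁ · sin φ₁ / sin φ₂ = 68.4 × sin 49° / sin 66°
V₂ = 68.4 × 0.7547/0.9135 = 56.5 km/h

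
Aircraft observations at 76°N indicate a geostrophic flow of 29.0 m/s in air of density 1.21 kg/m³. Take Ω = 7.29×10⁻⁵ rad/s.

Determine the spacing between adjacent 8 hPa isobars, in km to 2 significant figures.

160 km

Coriolis parameter at 76°N:
f = 2Ω sin φ = 2 × 7.29×10⁻⁵ × sin 76° = 1.41×10⁻⁴ s⁻¹
Geostrophic balance rearranged: |∂P/∂n| = f ρ V_g
|∂P/∂n| = 1.41×10⁻⁴ × 1.21 × 29.0 = 4.96×10⁻³ Pa/m
Isobar spacing: Δn = ΔP/|∂P/∂n| = 800 Pa / 4.96×10⁻³ Pa/m = 161155 m ≈ 160 km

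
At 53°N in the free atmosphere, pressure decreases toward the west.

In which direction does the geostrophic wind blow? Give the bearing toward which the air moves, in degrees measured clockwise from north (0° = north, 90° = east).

000°

The pressure-gradient force points toward the west (bearing 270°).
Geostrophic balance: in the Northern Hemisphere the Coriolis force deflects motion to the right, so the geostrophic wind blows 90° to the right of the pressure-gradient force (low pressure on the left).
Rotating 270° by 90° clockwise gives 000° — the wind blows toward the north.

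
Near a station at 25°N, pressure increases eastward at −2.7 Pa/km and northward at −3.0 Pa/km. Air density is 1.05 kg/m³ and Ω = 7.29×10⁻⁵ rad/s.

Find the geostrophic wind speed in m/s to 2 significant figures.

Coriolis parameter at 25°N:
f = 2Ω sin φ = 2 × 7.29×10⁻⁵ × sin 25° = 6.16×10⁻⁵ s⁻¹
Component geostrophic relations (x east, y north):
u_g = −(1/(fρ)) ∂P/∂y,  v_g = (1/(fρ)) ∂P/∂x
u_g = −(−3.0×10⁻³)/(6.16×10⁻⁵ × 1.05) = 46.4 m/s;  v_g = (−2.7×10⁻³)/(6.16×10⁻⁵ × 1.05) = −41.7 m/s
|V_g| = √(u_g² + v_g²) = 62.4 m/s

62 m/s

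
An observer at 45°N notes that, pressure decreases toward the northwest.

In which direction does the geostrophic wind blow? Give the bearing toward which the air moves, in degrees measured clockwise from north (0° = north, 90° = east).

045°

The pressure-gradient force points toward the northwest (bearing 315°).
Geostrophic balance: in the Northern Hemisphere the Coriolis force deflects motion to the right, so the geostrophic wind blows 90° to the right of the pressure-gradient force (low pressure on the left).
Rotating 315° by 90° clockwise gives 045° — the wind blows toward the northeast.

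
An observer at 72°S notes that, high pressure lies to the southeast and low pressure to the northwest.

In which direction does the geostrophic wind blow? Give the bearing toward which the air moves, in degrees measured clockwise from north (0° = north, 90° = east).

The pressure-gradient force points toward the northwest (bearing 315°).
Geostrophic balance: in the Southern Hemisphere the Coriolis force deflects motion to the left, so the geostrophic wind blows 90° to the left of the pressure-gradient force (low pressure on the right).
Rotating 315° by 90° counterclockwise gives 225° — the wind blows toward the southwest.

225°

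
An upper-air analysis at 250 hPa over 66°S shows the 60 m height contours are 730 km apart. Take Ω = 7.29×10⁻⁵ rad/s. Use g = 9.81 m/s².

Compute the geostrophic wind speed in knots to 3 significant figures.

11.8 knots

Coriolis parameter at 66°S:
f = 2Ω sin φ = 2 × 7.29×10⁻⁵ × sin 66° = 1.33×10⁻⁴ s⁻¹
Height gradient: |∂Z/∂n| = 60 m / 730000 m = 8.22×10⁻⁵
On a pressure surface, geostrophic balance gives V_g = (g/f)|∂Z/∂n|:
V_g = 9.81 × 8.22×10⁻⁵ / 1.33×10⁻⁴ = 6.05 m/s
Converting: 6.05 m/s × 1.944 = 11.8 knots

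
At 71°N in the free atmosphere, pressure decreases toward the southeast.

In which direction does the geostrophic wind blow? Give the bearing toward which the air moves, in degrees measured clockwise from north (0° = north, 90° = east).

225°

The pressure-gradient force points toward the southeast (bearing 135°).
Geostrophic balance: in the Northern Hemisphere the Coriolis force deflects motion to the right, so the geostrophic wind blows 90° to the right of the pressure-gradient force (low pressure on the left).
Rotating 135° by 90° clockwise gives 225° — the wind blows toward the southwest.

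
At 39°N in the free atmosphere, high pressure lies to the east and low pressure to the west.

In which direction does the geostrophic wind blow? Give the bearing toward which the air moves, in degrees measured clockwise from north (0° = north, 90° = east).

The pressure-gradient force points toward the west (bearing 270°).
Geostrophic balance: in the Northern Hemisphere the Coriolis force deflects motion to the right, so the geostrophic wind blows 90° to the right of the pressure-gradient force (low pressure on the left).
Rotating 270° by 90° clockwise gives 000° — the wind blows toward the north.

000°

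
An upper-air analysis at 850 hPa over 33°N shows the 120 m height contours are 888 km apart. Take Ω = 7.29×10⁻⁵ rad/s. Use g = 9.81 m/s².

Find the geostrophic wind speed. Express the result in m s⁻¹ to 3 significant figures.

Coriolis parameter at 33°N:
f = 2Ω sin φ = 2 × 7.29×10⁻⁵ × sin 33° = 7.94×10⁻⁵ s⁻¹
Height gradient: |∂Z/∂n| = 120 m / 888000 m = 1.35×10⁻⁴
On a pressure surface, geostrophic balance gives V_g = (g/f)|∂Z/∂n|:
V_g = 9.81 × 1.35×10⁻⁴ / 7.94×10⁻⁵ = 16.7 m/s

16.7 m s⁻¹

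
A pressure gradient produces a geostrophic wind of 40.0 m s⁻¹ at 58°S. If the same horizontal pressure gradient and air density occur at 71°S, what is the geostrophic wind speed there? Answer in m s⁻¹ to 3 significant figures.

With the same pressure gradient and density, V_g ∝ 1/f ∝ 1/sin φ.
V₂ = V₁ · sin φ₁ / sin φ₂ = 40.0 × sin 58° / sin 71°
V₂ = 40.0 × 0.8480/0.9455 = 35.9 m s⁻¹

35.9 m s⁻¹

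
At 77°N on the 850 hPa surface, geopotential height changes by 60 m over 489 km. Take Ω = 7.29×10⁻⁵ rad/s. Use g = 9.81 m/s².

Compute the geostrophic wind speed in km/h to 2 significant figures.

Coriolis parameter at 77°N:
f = 2Ω sin φ = 2 × 7.29×10⁻⁵ × sin 77° = 1.42×10⁻⁴ s⁻¹
Height gradient: |∂Z/∂n| = 60 m / 489000 m = 1.23×10⁻⁴
On a pressure surface, geostrophic balance gives V_g = (g/f)|∂Z/∂n|:
V_g = 9.81 × 1.23×10⁻⁴ / 1.42×10⁻⁴ = 8.47 m/s
Converting: 8.47 m/s × 3.6 = 31 km/h

31 km/h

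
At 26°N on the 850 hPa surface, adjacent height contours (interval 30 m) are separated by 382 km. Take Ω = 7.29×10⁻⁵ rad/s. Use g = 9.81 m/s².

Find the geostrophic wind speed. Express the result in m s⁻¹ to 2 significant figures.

12 m s⁻¹

Coriolis parameter at 26°N:
f = 2Ω sin φ = 2 × 7.29×10⁻⁵ × sin 26° = 6.39×10⁻⁵ s⁻¹
Height gradient: |∂Z/∂n| = 30 m / 382000 m = 7.85×10⁻⁵
On a pressure surface, geostrophic balance gives V_g = (g/f)|∂Z/∂n|:
V_g = 9.81 × 7.85×10⁻⁵ / 6.39×10⁻⁵ = 12.1 m/s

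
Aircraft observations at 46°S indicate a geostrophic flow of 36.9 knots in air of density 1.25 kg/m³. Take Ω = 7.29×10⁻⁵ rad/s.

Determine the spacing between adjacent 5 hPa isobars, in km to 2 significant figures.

Coriolis parameter at 46°S:
f = 2Ω sin φ = 2 × 7.29×10⁻⁵ × sin 46° = 1.05×10⁻⁴ s⁻¹
Wind speed in SI: 36.9 knots = 19.0 m/s
Geostrophic balance rearranged: |∂P/∂n| = f ρ V_g
|∂P/∂n| = 1.05×10⁻⁴ × 1.25 × 19.0 = 2.49×10⁻³ Pa/m
Isobar spacing: Δn = ΔP/|∂P/∂n| = 500 Pa / 2.49×10⁻³ Pa/m = 200911 m ≈ 200 km

200 km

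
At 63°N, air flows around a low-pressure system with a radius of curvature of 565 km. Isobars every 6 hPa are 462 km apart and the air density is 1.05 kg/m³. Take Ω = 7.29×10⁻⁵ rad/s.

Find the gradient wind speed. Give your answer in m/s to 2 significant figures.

8.5 m/s

Coriolis parameter at 63°N:
f = 2Ω sin φ = 2 × 7.29×10⁻⁵ × sin 63° = 1.30×10⁻⁴ s⁻¹
Pressure gradient: |∂P/∂n| = 600 Pa / 462000 m = 1.30×10⁻³ Pa/m
Geostrophic speed: V_g = |∂P/∂n|/(fρ) = 1.30×10⁻³/(1.30×10⁻⁴ × 1.05) = 9.52 m/s
Around a low, centrifugal force acts outward with Coriolis, so pressure-gradient force balances both:
(1/ρ)|∂P/∂n| = fV + V²/R  →  V² + fR·V − fR·V_g = 0
With fR = 1.30×10⁻⁴ × 565×10³ m = 73.4 m/s:
V = [−fR + √((fR)² + 4 fR V_g)]/2 = [−73.4 + √(73.4² + 4×73.4×9.52)]/2 = 8.53 m/s
Subgeostrophic (V < V_g = 9.52 m/s), as expected around a low.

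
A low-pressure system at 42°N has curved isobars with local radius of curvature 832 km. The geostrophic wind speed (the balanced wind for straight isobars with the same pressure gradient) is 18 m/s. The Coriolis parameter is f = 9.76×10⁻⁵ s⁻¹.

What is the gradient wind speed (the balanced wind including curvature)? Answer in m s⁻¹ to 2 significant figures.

15 m s⁻¹

Around a low, centrifugal force acts outward with Coriolis, so pressure-gradient force balances both:
(1/ρ)|∂P/∂n| = fV + V²/R  →  V² + fR·V − fR·V_g = 0
With fR = 9.76×10⁻⁵ × 832×10³ m = 81.2 m/s:
V = [−fR + √((fR)² + 4 fR V_g)]/2 = [−81.2 + √(81.2² + 4×81.2×18)]/2 = 15.2 m/s
Subgeostrophic (V < V_g = 18 m/s), as expected around a low.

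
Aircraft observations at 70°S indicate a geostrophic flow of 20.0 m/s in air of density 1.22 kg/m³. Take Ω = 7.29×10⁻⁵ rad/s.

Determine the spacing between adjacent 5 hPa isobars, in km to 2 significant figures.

Coriolis parameter at 70°S:
f = 2Ω sin φ = 2 × 7.29×10⁻⁵ × sin 70° = 1.37×10⁻⁴ s⁻¹
Geostrophic balance rearranged: |∂P/∂n| = f ρ V_g
|∂P/∂n| = 1.37×10⁻⁴ × 1.22 × 20.0 = 3.34×10⁻³ Pa/m
Isobar spacing: Δn = ΔP/|∂P/∂n| = 500 Pa / 3.34×10⁻³ Pa/m = 149567 m ≈ 150 km

150 km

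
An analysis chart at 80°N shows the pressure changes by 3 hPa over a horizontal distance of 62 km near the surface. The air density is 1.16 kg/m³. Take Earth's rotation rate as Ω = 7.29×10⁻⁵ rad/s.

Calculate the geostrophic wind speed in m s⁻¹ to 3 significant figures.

29.1 m s⁻¹

Coriolis parameter at 80°N:
f = 2Ω sin φ = 2 × 7.29×10⁻⁵ × sin 80° = 1.44×10⁻⁴ s⁻¹
Pressure gradient: |∂P/∂n| = 300 Pa / 62000 m = 4.84×10⁻³ Pa/m
Geostrophic balance (pressure-gradient force = Coriolis force):
V_g = (1/(fρ)) |∂P/∂n| = 4.84×10⁻³ / (1.44×10⁻⁴ × 1.16) = 29.1 m/s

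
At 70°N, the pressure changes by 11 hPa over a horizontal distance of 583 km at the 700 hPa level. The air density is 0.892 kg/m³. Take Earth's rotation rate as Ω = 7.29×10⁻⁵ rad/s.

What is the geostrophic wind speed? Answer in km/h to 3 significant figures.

55.6 km/h

Coriolis parameter at 70°N:
f = 2Ω sin φ = 2 × 7.29×10⁻⁵ × sin 70° = 1.37×10⁻⁴ s⁻¹
Pressure gradient: |∂P/∂n| = 1100 Pa / 583000 m = 1.89×10⁻³ Pa/m
Geostrophic balance (pressure-gradient force = Coriolis force):
V_g = (1/(fρ)) |∂P/∂n| = 1.89×10⁻³ / (1.37×10⁻⁴ × 0.892) = 15.4 m/s
Converting: 15.4 m/s × 3.6 = 55.6 km/h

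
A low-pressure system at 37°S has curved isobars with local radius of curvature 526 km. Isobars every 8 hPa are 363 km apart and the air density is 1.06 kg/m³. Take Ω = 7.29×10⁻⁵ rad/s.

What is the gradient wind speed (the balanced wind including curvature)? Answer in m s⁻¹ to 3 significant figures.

Coriolis parameter at 37°S:
f = 2Ω sin φ = 2 × 7.29×10⁻⁵ × sin 37° = 8.77×10⁻⁵ s⁻¹
Pressure gradient: |∂P/∂n| = 800 Pa / 363000 m = 2.20×10⁻³ Pa/m
Geostrophic speed: V_g = |∂P/∂n|/(fρ) = 2.20×10⁻³/(8.77×10⁻⁵ × 1.06) = 23.7 m/s
Around a low, centrifugal force acts outward with Coriolis, so pressure-gradient force balances both:
(1/ρ)|∂P/∂n| = fV + V²/R  →  V² + fR·V − fR·V_g = 0
With fR = 8.77×10⁻⁵ × 526×10³ m = 46.2 m/s:
V = [−fR + √((fR)² + 4 fR V_g)]/2 = [−46.2 + √(46.2² + 4×46.2×23.7)]/2 = 17.2 m/s
Subgeostrophic (V < V_g = 23.7 m/s), as expected around a low.

17.2 m s⁻¹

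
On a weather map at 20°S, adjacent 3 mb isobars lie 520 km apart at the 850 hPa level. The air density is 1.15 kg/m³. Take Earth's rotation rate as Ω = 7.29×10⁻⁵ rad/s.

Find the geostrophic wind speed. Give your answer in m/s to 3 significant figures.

Coriolis parameter at 20°S:
f = 2Ω sin φ = 2 × 7.29×10⁻⁵ × sin 20° = 4.99×10⁻⁵ s⁻¹
Pressure gradient: |∂P/∂n| = 300 Pa / 520000 m = 5.77×10⁻⁴ Pa/m
Geostrophic balance (pressure-gradient force = Coriolis force):
V_g = (1/(fρ)) |∂P/∂n| = 5.77×10⁻⁴ / (4.99×10⁻⁵ × 1.15) = 10.1 m/s

10.1 m/s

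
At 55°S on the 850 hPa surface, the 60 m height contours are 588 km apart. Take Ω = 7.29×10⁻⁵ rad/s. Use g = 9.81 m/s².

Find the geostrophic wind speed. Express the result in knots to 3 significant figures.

Coriolis parameter at 55°S:
f = 2Ω sin φ = 2 × 7.29×10⁻⁵ × sin 55° = 1.19×10⁻⁴ s⁻¹
Height gradient: |∂Z/∂n| = 60 m / 588000 m = 1.02×10⁻⁴
On a pressure surface, geostrophic balance gives V_g = (g/f)|∂Z/∂n|:
V_g = 9.81 × 1.02×10⁻⁴ / 1.19×10⁻⁴ = 8.38 m/s
Converting: 8.38 m/s × 1.944 = 16.3 knots

16.3 knots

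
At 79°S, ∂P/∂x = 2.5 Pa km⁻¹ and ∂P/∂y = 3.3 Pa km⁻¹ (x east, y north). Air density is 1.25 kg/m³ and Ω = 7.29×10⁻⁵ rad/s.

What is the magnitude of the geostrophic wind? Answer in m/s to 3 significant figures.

Coriolis parameter at 79°S:
f = 2Ω sin φ = 2 × 7.29×10⁻⁵ × sin 79° = 1.43×10⁻⁴ s⁻¹
In the Southern Hemisphere f is negative: f = −1.43×10⁻⁴ s⁻¹.
Component geostrophic relations (x east, y north):
u_g = −(1/(fρ)) ∂P/∂y,  v_g = (1/(fρ)) ∂P/∂x
u_g = −(3.3×10⁻³)/(−1.43×10⁻⁴ × 1.25) = 18.4 m/s;  v_g = (2.5×10⁻³)/(−1.43×10⁻⁴ × 1.25) = −14.0 m/s
|V_g| = √(u_g² + v_g²) = 23.1 m/s

23.1 m/s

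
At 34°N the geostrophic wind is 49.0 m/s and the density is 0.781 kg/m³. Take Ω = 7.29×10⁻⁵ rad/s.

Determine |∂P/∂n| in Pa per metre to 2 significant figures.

Coriolis parameter at 34°N:
f = 2Ω sin φ = 2 × 7.29×10⁻⁵ × sin 34° = 8.15×10⁻⁵ s⁻¹
Geostrophic balance rearranged: |∂P/∂n| = f ρ V_g
|∂P/∂n| = 8.15×10⁻⁵ × 0.781 × 49.0 = 3.12×10⁻³ Pa/m

3.1×10⁻³ Pa/m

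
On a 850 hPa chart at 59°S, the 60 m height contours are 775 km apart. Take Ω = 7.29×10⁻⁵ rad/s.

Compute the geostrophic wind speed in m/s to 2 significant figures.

Coriolis parameter at 59°S:
f = 2Ω sin φ = 2 × 7.29×10⁻⁵ × sin 59° = 1.25×10⁻⁴ s⁻¹
Height gradient: |∂Z/∂n| = 60 m / 775000 m = 7.74×10⁻⁵
On a pressure surface, geostrophic balance gives V_g = (g/f)|∂Z/∂n|:
V_g = 9.81 × 7.74×10⁻⁵ / 1.25×10⁻⁴ = 6.08 m/s

6.1 m/s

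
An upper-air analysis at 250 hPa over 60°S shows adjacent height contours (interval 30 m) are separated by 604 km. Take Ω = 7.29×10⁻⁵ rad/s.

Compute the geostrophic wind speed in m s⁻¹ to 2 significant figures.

Coriolis parameter at 60°S:
f = 2Ω sin φ = 2 × 7.29×10⁻⁵ × sin 60° = 1.26×10⁻⁴ s⁻¹
Height gradient: |∂Z/∂n| = 30 m / 604000 m = 4.97×10⁻⁵
On a pressure surface, geostrophic balance gives V_g = (g/f)|∂Z/∂n|:
V_g = 9.81 × 4.97×10⁻⁵ / 1.26×10⁻⁴ = 3.86 m/s

3.9 m s⁻¹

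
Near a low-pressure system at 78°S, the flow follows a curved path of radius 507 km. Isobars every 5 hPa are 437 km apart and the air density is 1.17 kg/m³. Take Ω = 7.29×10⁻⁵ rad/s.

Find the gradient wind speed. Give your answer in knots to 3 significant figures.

12.3 knots

Coriolis parameter at 78°S:
f = 2Ω sin φ = 2 × 7.29×10⁻⁵ × sin 78° = 1.43×10⁻⁴ s⁻¹
Pressure gradient: |∂P/∂n| = 500 Pa / 437000 m = 1.14×10⁻³ Pa/m
Geostrophic speed: V_g = |∂P/∂n|/(fρ) = 1.14×10⁻³/(1.43×10⁻⁴ × 1.17) = 6.86 m/s
Around a low, centrifugal force acts outward with Coriolis, so pressure-gradient force balances both:
(1/ρ)|∂P/∂n| = fV + V²/R  →  V² + fR·V − fR·V_g = 0
With fR = 1.43×10⁻⁴ × 507×10³ m = 72.3 m/s:
V = [−fR + √((fR)² + 4 fR V_g)]/2 = [−72.3 + √(72.3² + 4×72.3×6.86)]/2 = 6.31 m/s
Subgeostrophic (V < V_g = 6.86 m/s), as expected around a low.
Converting: 6.31 m/s × 1.944 = 12.3 knots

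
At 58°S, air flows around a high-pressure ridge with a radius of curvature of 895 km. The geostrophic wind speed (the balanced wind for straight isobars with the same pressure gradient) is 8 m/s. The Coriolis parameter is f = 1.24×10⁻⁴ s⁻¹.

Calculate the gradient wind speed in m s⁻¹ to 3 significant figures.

Around a high, pressure-gradient force acts outward with centrifugal, so Coriolis balances both:
fV = (1/ρ)|∂P/∂n| + V²/R  →  V² − fR·V + fR·V_g = 0
With fR = 1.24×10⁻⁴ × 895×10³ m = 111 m/s:
V = [fR − √((fR)² − 4 fR V_g)]/2 = [111 − √(111² − 4×111×8)]/2 = 8.68 m/s
Supergeostrophic (V > V_g = 8 m/s), as expected around a high.

8.68 m s⁻¹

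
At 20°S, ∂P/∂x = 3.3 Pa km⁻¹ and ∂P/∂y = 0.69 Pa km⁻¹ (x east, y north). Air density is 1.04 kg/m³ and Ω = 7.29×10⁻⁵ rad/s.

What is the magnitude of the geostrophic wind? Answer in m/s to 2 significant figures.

Coriolis parameter at 20°S:
f = 2Ω sin φ = 2 × 7.29×10⁻⁵ × sin 20° = 4.99×10⁻⁵ s⁻¹
In the Southern Hemisphere f is negative: f = −4.99×10⁻⁵ s⁻¹.
Component geostrophic relations (x east, y north):
u_g = −(1/(fρ)) ∂P/∂y,  v_g = (1/(fρ)) ∂P/∂x
u_g = −(0.69×10⁻³)/(−4.99×10⁻⁵ × 1.04) = 13.3 m/s;  v_g = (3.3×10⁻³)/(−4.99×10⁻⁵ × 1.04) = −63.6 m/s
|V_g| = √(u_g² + v_g²) = 65.0 m/s

65 m/s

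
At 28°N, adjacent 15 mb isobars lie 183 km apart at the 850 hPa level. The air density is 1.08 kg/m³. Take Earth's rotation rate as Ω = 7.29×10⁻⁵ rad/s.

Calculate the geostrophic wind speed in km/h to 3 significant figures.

Coriolis parameter at 28°N:
f = 2Ω sin φ = 2 × 7.29×10⁻⁵ × sin 28° = 6.84×10⁻⁵ s⁻¹
Pressure gradient: |∂P/∂n| = 1500 Pa / 183000 m = 8.20×10⁻³ Pa/m
Geostrophic balance (pressure-gradient force = Coriolis force):
V_g = (1/(fρ)) |∂P/∂n| = 8.20×10⁻³ / (6.84×10⁻⁵ × 1.08) = 111 m/s
Converting: 111 m/s × 3.6 = 399 km/h

399 km/h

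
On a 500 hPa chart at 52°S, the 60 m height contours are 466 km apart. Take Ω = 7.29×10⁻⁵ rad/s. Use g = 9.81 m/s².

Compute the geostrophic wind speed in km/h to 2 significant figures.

40 km/h

Coriolis parameter at 52°S:
f = 2Ω sin φ = 2 × 7.29×10⁻⁵ × sin 52° = 1.15×10⁻⁴ s⁻¹
Height gradient: |∂Z/∂n| = 60 m / 466000 m = 1.29×10⁻⁴
On a pressure surface, geostrophic balance gives V_g = (g/f)|∂Z/∂n|:
V_g = 9.81 × 1.29×10⁻⁴ / 1.15×10⁻⁴ = 11.0 m/s
Converting: 11.0 m/s × 3.6 = 40 km/h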